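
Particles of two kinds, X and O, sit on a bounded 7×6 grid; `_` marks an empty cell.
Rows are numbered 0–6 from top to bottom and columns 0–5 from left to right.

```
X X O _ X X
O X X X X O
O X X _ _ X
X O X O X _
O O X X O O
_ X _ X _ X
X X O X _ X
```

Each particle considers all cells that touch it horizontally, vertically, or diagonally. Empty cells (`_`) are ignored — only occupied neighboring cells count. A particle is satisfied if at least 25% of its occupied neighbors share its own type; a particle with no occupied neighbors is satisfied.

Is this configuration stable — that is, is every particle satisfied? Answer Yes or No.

No

(0,0)X 2/3 ok
(0,1)X 3/5 ok
(0,2)O 0/4 unhappy
(0,4)X 3/4 ok
(0,5)X 2/3 ok
(1,0)O 1/5 unhappy
(1,1)X 5/8 ok
(1,2)X 5/6 ok
(1,3)X 4/5 ok
(1,4)X 4/5 ok
(1,5)O 0/4 unhappy
(2,0)O 2/5 ok
(2,1)X 5/8 ok
(2,2)X 5/7 ok
(2,5)X 2/3 ok
(3,0)X 1/5 unhappy
(3,1)O 3/8 ok
(3,2)X 4/7 ok
(3,3)O 1/6 unhappy
(3,4)X 2/5 ok
(4,0)O 2/4 ok
(4,1)O 2/6 ok
(4,2)X 4/7 ok
(4,3)X 4/6 ok
(4,4)O 2/6 ok
(4,5)O 1/3 ok
(5,1)X 3/6 ok
(5,3)X 3/5 ok
(5,5)X 1/3 ok
(6,0)X 2/2 ok
(6,1)X 2/3 ok
(6,2)O 0/4 unhappy
(6,3)X 1/2 ok
(6,5)X 1/1 ok
For instance (0,2) has only 0/4 same-type neighbors, below 1/4.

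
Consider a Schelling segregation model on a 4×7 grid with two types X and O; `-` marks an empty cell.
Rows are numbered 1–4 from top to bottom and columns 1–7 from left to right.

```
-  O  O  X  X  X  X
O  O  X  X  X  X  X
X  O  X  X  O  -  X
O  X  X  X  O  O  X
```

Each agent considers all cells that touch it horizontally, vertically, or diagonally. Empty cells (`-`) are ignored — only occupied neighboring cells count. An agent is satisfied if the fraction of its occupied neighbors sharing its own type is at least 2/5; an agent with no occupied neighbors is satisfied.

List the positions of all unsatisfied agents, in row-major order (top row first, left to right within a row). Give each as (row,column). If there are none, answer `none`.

(1,2)O 3/4 ok
(1,3)O 2/5 ok
(1,4)X 4/5 ok
(1,5)X 5/5 ok
(1,6)X 5/5 ok
(1,7)X 3/3 ok
(2,1)O 3/4 ok
(2,2)O 4/7 ok
(2,3)X 4/8 ok
(2,4)X 6/8 ok
(2,5)X 6/7 ok
(2,6)X 6/7 ok
(2,7)X 4/4 ok
(3,1)X 1/5 unhappy
(3,2)O 3/8 unhappy
(3,3)X 6/8 ok
(3,4)X 6/8 ok
(3,5)O 2/7 unhappy
(3,7)X 3/4 ok
(4,1)O 1/3 unhappy
(4,2)X 3/5 ok
(4,3)X 4/5 ok
(4,4)X 3/5 ok
(4,5)O 2/4 ok
(4,6)O 2/4 ok
(4,7)X 1/2 ok

(3,1), (3,2), (3,5), (4,1)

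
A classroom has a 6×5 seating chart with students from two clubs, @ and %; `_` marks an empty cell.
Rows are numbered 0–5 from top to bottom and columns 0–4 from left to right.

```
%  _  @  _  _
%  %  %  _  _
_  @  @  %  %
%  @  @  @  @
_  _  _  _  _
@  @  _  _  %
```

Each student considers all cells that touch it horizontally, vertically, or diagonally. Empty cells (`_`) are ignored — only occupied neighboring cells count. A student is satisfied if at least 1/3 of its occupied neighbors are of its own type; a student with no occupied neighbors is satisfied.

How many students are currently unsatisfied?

Row 0: (0,0)% 2/2 ✓ · (0,2)@ 0/2 ✗
Row 1: (1,0)% 2/3 ✓ · (1,1)% 3/6 ✓ · (1,2)% 2/5 ✓
Row 2: (2,1)@ 3/7 ✓ · (2,2)@ 4/7 ✓ · (2,3)% 2/6 ✓ · (2,4)% 1/3 ✓
Row 3: (3,0)% 0/2 ✗ · (3,1)@ 3/4 ✓ · (3,2)@ 4/5 ✓ · (3,3)@ 3/5 ✓ · (3,4)@ 1/3 ✓
Row 5: (5,0)@ 1/1 ✓ · (5,1)@ 1/1 ✓ · (5,4)% 0/0 ✓
Unsatisfied: (0,2), (3,0) — 2 in total.

2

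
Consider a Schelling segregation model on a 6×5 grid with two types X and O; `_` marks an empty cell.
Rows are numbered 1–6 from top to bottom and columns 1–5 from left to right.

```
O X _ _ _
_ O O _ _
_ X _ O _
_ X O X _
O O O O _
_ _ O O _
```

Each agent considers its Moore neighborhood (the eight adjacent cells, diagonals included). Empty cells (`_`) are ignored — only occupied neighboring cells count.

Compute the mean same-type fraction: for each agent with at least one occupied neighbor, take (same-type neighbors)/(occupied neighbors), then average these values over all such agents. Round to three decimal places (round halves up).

0.533

(1,1)O 1/2
(1,2)X 0/3
(2,2)O 2/4
(2,3)O 2/4
(3,2)X 1/4
(3,4)O 2/3
(4,2)X 1/5
(4,3)O 4/7
(4,4)X 0/4
(5,1)O 1/2
(5,2)O 4/5
(5,3)O 5/7
(5,4)O 4/5
(6,3)O 4/4
(6,4)O 3/3
Sum over 15 agents: 1/2 + 0/3 + 2/4 + 2/4 + 1/4 + 2/3 + 1/5 + 4/7 + 0/4 + 1/2 + 4/5 + 5/7 + 4/5 + 4/4 + 3/3 = 3361/420; mean = 3361/420 ÷ 15 = 3361/6300 = 0.533492… → 0.533.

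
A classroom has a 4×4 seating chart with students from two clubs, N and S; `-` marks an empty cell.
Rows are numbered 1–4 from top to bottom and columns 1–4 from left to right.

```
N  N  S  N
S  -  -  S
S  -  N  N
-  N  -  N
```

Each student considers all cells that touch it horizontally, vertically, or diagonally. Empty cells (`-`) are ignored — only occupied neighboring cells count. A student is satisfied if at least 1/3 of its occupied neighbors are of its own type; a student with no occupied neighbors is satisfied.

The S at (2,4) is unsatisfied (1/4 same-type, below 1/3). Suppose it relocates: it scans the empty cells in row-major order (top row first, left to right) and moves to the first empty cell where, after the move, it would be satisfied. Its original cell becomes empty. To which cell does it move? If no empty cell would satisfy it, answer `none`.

(2,2)

Vacating (2,4). Empty cells in order:
  (2,2): 3/6 same-type → satisfied — stop here.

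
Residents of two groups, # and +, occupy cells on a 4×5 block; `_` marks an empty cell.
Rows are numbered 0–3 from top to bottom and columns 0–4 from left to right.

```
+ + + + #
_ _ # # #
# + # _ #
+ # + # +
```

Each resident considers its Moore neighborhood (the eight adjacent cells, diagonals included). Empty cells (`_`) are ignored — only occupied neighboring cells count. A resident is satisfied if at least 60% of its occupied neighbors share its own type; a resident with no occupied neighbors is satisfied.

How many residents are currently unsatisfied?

10

(0,0)+ 1/1 ok
(0,1)+ 2/3 ok
(0,2)+ 2/4 unhappy
(0,3)+ 1/5 unhappy
(0,4)# 2/3 ok
(1,2)# 2/6 unhappy
(1,3)# 5/7 ok
(1,4)# 3/4 ok
(2,0)# 1/3 unhappy
(2,1)+ 2/6 unhappy
(2,2)# 4/6 ok
(2,4)# 3/4 ok
(3,0)+ 1/3 unhappy
(3,1)# 2/5 unhappy
(3,2)+ 1/4 unhappy
(3,3)# 2/4 unhappy
(3,4)+ 0/2 unhappy
Unsatisfied: (0,2), (0,3), (1,2), (2,0), (2,1), (3,0), (3,1), (3,2), (3,3), (3,4) — 10 in total.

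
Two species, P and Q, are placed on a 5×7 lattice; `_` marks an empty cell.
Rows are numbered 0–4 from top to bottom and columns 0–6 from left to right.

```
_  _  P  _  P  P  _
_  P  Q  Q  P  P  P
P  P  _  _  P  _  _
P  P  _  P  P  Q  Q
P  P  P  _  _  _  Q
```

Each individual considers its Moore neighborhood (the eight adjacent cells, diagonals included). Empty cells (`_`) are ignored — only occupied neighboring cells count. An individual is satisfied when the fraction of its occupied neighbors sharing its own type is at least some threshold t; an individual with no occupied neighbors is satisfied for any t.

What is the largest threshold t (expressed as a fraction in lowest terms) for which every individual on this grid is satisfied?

(0,2)P 1/3
(0,4)P 3/4
(0,5)P 4/4
(1,1)P 3/4
(1,2)Q 1/4
(1,3)Q 1/5
(1,4)P 4/5
(1,5)P 5/5
(1,6)P 2/2
(2,0)P 4/4
(2,1)P 4/5
(2,4)P 4/6
(3,0)P 5/5
(3,1)P 6/6
(3,3)P 3/3
(3,4)P 2/3
(3,5)Q 2/4
(3,6)Q 2/2
(4,0)P 3/3
(4,1)P 4/4
(4,2)P 3/3
(4,6)Q 2/2
The smallest same-type fraction is 1/5 at (1,3), which reduces to 1/5. Any threshold above that leaves this individual unsatisfied.

1/5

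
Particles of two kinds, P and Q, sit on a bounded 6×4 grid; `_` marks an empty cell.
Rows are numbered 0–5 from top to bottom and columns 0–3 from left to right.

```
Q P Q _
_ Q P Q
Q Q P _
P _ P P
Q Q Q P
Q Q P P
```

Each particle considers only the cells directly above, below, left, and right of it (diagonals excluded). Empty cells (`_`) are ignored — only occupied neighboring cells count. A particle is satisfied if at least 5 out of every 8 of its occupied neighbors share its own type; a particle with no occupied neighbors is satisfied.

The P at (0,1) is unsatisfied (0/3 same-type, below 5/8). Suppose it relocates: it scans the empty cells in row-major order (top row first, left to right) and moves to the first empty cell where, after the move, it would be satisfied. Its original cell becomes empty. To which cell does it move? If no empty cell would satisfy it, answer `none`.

(2,3)

Vacating (0,1). Empty cells in order:
  (0,3): 0/2 same-type → still unsatisfied.
  (1,0): 0/3 same-type → still unsatisfied.
  (2,3): 2/3 same-type → satisfied — stop here.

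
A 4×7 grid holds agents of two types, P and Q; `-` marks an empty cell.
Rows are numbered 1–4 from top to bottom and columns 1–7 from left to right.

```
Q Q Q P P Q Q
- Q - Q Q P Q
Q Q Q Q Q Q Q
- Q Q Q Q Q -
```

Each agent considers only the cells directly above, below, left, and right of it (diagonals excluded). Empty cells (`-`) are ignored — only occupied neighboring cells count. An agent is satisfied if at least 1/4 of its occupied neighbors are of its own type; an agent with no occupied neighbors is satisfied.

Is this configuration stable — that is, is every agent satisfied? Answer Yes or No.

No

(1,1)Q 1/1 ok
(1,2)Q 3/3 ok
(1,3)Q 1/2 ok
(1,4)P 1/3 ok
(1,5)P 1/3 ok
(1,6)Q 1/3 ok
(1,7)Q 2/2 ok
(2,2)Q 2/2 ok
(2,4)Q 2/3 ok
(2,5)Q 2/4 ok
(2,6)P 0/4 unhappy
(2,7)Q 2/3 ok
(3,1)Q 1/1 ok
(3,2)Q 4/4 ok
(3,3)Q 3/3 ok
(3,4)Q 4/4 ok
(3,5)Q 4/4 ok
(3,6)Q 3/4 ok
(3,7)Q 2/2 ok
(4,2)Q 2/2 ok
(4,3)Q 3/3 ok
(4,4)Q 3/3 ok
(4,5)Q 3/3 ok
(4,6)Q 2/2 ok
For instance (2,6) has only 0/4 same-type neighbors, below 1/4.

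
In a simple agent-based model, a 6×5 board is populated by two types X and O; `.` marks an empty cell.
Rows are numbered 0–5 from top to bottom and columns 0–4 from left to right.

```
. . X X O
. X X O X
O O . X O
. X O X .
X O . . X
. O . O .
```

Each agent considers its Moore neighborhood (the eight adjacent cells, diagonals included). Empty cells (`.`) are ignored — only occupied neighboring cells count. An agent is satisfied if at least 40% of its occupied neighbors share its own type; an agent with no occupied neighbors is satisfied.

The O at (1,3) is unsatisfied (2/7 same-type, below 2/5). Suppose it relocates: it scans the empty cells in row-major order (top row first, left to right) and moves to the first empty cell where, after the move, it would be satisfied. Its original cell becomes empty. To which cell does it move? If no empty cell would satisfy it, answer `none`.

Vacating (1,3). Empty cells in order:
  (0,0): 0/1 same-type → still unsatisfied.
  (0,1): 0/3 same-type → still unsatisfied.
  (1,0): 2/3 same-type → satisfied — stop here.

(1,0)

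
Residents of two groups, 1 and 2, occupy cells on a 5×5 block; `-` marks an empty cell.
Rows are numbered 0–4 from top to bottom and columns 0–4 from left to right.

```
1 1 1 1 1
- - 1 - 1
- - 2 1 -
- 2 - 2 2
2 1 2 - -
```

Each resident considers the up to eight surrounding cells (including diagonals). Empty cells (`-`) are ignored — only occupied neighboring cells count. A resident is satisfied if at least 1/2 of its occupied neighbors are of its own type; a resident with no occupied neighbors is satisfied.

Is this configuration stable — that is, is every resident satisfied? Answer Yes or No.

Row 0: (0,0)1 1/1 ✓ · (0,1)1 3/3 ✓ · (0,2)1 3/3 ✓ · (0,3)1 4/4 ✓ · (0,4)1 2/2 ✓
Row 1: (1,2)1 4/5 ✓ · (1,4)1 3/3 ✓
Row 2: (2,2)2 2/4 ✓ · (2,3)1 2/5 ✗
Row 3: (3,1)2 3/4 ✓ · (3,3)2 3/4 ✓ · (3,4)2 1/2 ✓
Row 4: (4,0)2 1/2 ✓ · (4,1)1 0/3 ✗ · (4,2)2 2/3 ✓
For instance (2,3) has only 2/5 same-type neighbors, below 1/2.

No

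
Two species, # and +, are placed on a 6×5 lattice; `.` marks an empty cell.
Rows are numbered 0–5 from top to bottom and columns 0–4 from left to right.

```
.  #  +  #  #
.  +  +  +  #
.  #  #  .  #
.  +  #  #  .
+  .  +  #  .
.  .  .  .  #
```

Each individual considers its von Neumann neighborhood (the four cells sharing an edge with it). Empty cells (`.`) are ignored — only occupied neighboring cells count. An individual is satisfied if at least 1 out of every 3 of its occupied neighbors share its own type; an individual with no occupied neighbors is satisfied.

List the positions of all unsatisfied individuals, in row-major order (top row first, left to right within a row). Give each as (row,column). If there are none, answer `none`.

Row 0: (0,1)# 0/2 not · (0,2)+ 1/3 satisfied · (0,3)# 1/3 satisfied · (0,4)# 2/2 satisfied
Row 1: (1,1)+ 1/3 satisfied · (1,2)+ 3/4 satisfied · (1,3)+ 1/3 satisfied · (1,4)# 2/3 satisfied
Row 2: (2,1)# 1/3 satisfied · (2,2)# 2/3 satisfied · (2,4)# 1/1 satisfied
Row 3: (3,1)+ 0/2 not · (3,2)# 2/4 satisfied · (3,3)# 2/2 satisfied
Row 4: (4,0)+ 0/0 satisfied · (4,2)+ 0/2 not · (4,3)# 1/2 satisfied
Row 5: (5,4)# 0/0 satisfied

(0,1), (3,1), (4,2)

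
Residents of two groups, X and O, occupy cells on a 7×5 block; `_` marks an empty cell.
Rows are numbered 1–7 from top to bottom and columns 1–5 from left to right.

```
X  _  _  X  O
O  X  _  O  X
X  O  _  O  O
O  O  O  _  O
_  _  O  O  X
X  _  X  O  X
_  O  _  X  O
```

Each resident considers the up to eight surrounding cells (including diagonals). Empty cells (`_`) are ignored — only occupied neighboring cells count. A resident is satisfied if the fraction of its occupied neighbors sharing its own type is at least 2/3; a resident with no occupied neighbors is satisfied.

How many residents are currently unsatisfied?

Row 1: (1,1)X 1/2 ✗ · (1,4)X 1/3 ✗ · (1,5)O 1/3 ✗
Row 2: (2,1)O 1/4 ✗ · (2,2)X 2/4 ✗ · (2,4)O 3/5 ✗ · (2,5)X 1/5 ✗
Row 3: (3,1)X 1/5 ✗ · (3,2)O 4/6 ✓ · (3,4)O 4/5 ✓ · (3,5)O 3/4 ✓
Row 4: (4,1)O 2/3 ✓ · (4,2)O 4/5 ✓ · (4,3)O 5/5 ✓ · (4,5)O 3/4 ✓
Row 5: (5,3)O 4/5 ✓ · (5,4)O 4/7 ✗ · (5,5)X 1/4 ✗
Row 6: (6,1)X 0/1 ✗ · (6,3)X 1/5 ✗ · (6,4)O 3/7 ✗ · (6,5)X 2/5 ✗
Row 7: (7,2)O 0/2 ✗ · (7,4)X 2/4 ✗ · (7,5)O 1/3 ✗
Unsatisfied: (1,1), (1,4), (1,5), (2,1), (2,2), (2,4), (2,5), (3,1), (5,4), (5,5), (6,1), (6,3), (6,4), (6,5), (7,2), (7,4), (7,5) — 17 in total.

17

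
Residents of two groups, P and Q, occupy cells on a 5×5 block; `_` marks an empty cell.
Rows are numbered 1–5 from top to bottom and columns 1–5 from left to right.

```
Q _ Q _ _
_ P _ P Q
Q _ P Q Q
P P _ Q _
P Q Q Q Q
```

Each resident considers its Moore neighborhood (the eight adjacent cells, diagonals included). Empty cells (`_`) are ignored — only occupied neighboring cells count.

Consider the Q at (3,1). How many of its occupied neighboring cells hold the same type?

Occupied neighbors of (3,1): (2,2)=P, (4,1)=P, (4,2)=P.
Same type (Q): 0 of 3.

0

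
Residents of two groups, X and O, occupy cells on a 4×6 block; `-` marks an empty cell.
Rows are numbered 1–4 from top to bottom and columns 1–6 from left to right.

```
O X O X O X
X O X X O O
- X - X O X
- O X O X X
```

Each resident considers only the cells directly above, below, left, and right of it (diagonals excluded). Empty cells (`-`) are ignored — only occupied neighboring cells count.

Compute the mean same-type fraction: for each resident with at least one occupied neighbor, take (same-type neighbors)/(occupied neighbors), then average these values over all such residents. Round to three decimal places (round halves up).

0.242

(1,1)O 0/2
(1,2)X 0/3
(1,3)O 0/3
(1,4)X 1/3
(1,5)O 1/3
(1,6)X 0/2
(2,1)X 0/2
(2,2)O 0/4
(2,3)X 1/3
(2,4)X 3/4
(2,5)O 3/4
(2,6)O 1/3
(3,2)X 0/2
(3,4)X 1/3
(3,5)O 1/4
(3,6)X 1/3
(4,2)O 0/2
(4,3)X 0/2
(4,4)O 0/3
(4,5)X 1/3
(4,6)X 2/2
Sum over 21 residents: 0/2 + 0/3 + 0/3 + 1/3 + 1/3 + 0/2 + 0/2 + 0/4 + 1/3 + 3/4 + 3/4 + 1/3 + 0/2 + 1/3 + 1/4 + 1/3 + 0/2 + 0/2 + 0/3 + 1/3 + 2/2 = 61/12; mean = 61/12 ÷ 21 = 61/252 = 0.242063… → 0.242.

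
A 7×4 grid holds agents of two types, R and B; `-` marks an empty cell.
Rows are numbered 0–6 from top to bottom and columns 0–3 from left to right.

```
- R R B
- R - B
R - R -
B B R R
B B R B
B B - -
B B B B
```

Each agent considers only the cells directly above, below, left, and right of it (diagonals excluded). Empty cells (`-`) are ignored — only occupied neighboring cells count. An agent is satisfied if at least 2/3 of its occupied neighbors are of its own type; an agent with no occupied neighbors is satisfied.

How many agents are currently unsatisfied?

6

(0,1)R 2/2 satisfied
(0,2)R 1/2 not
(0,3)B 1/2 not
(1,1)R 1/1 satisfied
(1,3)B 1/1 satisfied
(2,0)R 0/1 not
(2,2)R 1/1 satisfied
(3,0)B 2/3 satisfied
(3,1)B 2/3 satisfied
(3,2)R 3/4 satisfied
(3,3)R 1/2 not
(4,0)B 3/3 satisfied
(4,1)B 3/4 satisfied
(4,2)R 1/3 not
(4,3)B 0/2 not
(5,0)B 3/3 satisfied
(5,1)B 3/3 satisfied
(6,0)B 2/2 satisfied
(6,1)B 3/3 satisfied
(6,2)B 2/2 satisfied
(6,3)B 1/1 satisfied
Unsatisfied: (0,2), (0,3), (2,0), (3,3), (4,2), (4,3) — 6 in total.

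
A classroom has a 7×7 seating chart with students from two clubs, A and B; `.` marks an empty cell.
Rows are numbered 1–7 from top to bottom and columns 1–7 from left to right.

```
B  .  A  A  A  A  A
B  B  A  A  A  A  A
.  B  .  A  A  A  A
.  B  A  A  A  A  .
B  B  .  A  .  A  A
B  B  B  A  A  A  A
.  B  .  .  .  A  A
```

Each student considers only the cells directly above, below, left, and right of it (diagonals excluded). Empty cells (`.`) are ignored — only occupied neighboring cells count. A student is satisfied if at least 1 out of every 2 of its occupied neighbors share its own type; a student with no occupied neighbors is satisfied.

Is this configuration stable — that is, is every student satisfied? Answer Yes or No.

Yes

(1,1)B 1/1 ok
(1,3)A 2/2 ok
(1,4)A 3/3 ok
(1,5)A 3/3 ok
(1,6)A 3/3 ok
(1,7)A 2/2 ok
(2,1)B 2/2 ok
(2,2)B 2/3 ok
(2,3)A 2/3 ok
(2,4)A 4/4 ok
(2,5)A 4/4 ok
(2,6)A 4/4 ok
(2,7)A 3/3 ok
(3,2)B 2/2 ok
(3,4)A 3/3 ok
(3,5)A 4/4 ok
(3,6)A 4/4 ok
(3,7)A 2/2 ok
(4,2)B 2/3 ok
(4,3)A 1/2 ok
(4,4)A 4/4 ok
(4,5)A 3/3 ok
(4,6)A 3/3 ok
(5,1)B 2/2 ok
(5,2)B 3/3 ok
(5,4)A 2/2 ok
(5,6)A 3/3 ok
(5,7)A 2/2 ok
(6,1)B 2/2 ok
(6,2)B 4/4 ok
(6,3)B 1/2 ok
(6,4)A 2/3 ok
(6,5)A 2/2 ok
(6,6)A 4/4 ok
(6,7)A 3/3 ok
(7,2)B 1/1 ok
(7,6)A 2/2 ok
(7,7)A 2/2 ok
All meet the threshold, so the configuration is stable.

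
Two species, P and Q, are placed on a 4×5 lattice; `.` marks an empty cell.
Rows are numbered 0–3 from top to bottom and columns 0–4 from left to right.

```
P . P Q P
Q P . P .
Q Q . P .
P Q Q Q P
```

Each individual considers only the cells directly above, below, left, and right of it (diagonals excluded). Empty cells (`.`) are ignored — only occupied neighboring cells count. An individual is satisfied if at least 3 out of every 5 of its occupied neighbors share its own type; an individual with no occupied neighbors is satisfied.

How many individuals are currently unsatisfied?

11

Row 0: (0,0)P 0/1 ✗ · (0,2)P 0/1 ✗ · (0,3)Q 0/3 ✗ · (0,4)P 0/1 ✗
Row 1: (1,0)Q 1/3 ✗ · (1,1)P 0/2 ✗ · (1,3)P 1/2 ✗
Row 2: (2,0)Q 2/3 ✓ · (2,1)Q 2/3 ✓ · (2,3)P 1/2 ✗
Row 3: (3,0)P 0/2 ✗ · (3,1)Q 2/3 ✓ · (3,2)Q 2/2 ✓ · (3,3)Q 1/3 ✗ · (3,4)P 0/1 ✗
Unsatisfied: (0,0), (0,2), (0,3), (0,4), (1,0), (1,1), (1,3), (2,3), (3,0), (3,3), (3,4) — 11 in total.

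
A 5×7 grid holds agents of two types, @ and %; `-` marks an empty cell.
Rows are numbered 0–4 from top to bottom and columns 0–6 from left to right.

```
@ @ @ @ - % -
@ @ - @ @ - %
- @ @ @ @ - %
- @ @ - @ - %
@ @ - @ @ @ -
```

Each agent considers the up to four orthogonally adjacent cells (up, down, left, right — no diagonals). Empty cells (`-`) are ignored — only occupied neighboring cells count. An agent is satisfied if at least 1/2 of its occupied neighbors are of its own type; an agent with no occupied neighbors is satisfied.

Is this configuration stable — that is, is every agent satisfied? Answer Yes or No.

Row 0: (0,0)@ 2/2 ok · (0,1)@ 3/3 ok · (0,2)@ 2/2 ok · (0,3)@ 2/2 ok · (0,5)% 0/0 ok
Row 1: (1,0)@ 2/2 ok · (1,1)@ 3/3 ok · (1,3)@ 3/3 ok · (1,4)@ 2/2 ok · (1,6)% 1/1 ok
Row 2: (2,1)@ 3/3 ok · (2,2)@ 3/3 ok · (2,3)@ 3/3 ok · (2,4)@ 3/3 ok · (2,6)% 2/2 ok
Row 3: (3,1)@ 3/3 ok · (3,2)@ 2/2 ok · (3,4)@ 2/2 ok · (3,6)% 1/1 ok
Row 4: (4,0)@ 1/1 ok · (4,1)@ 2/2 ok · (4,3)@ 1/1 ok · (4,4)@ 3/3 ok · (4,5)@ 1/1 ok
All meet the threshold, so the configuration is stable.

Yes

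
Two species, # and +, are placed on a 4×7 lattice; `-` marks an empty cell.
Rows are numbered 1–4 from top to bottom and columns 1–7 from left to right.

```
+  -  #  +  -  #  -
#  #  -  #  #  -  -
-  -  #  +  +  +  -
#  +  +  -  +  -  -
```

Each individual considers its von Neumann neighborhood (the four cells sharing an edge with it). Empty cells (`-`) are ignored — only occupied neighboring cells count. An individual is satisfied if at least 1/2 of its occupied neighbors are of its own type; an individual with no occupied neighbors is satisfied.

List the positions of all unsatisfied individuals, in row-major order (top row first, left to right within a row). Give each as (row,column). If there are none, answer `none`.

(1,1), (1,3), (1,4), (2,4), (3,3), (3,4), (4,1)

Row 1: (1,1)+ 0/1 unhappy · (1,3)# 0/1 unhappy · (1,4)+ 0/2 unhappy · (1,6)# 0/0 ok
Row 2: (2,1)# 1/2 ok · (2,2)# 1/1 ok · (2,4)# 1/3 unhappy · (2,5)# 1/2 ok
Row 3: (3,3)# 0/2 unhappy · (3,4)+ 1/3 unhappy · (3,5)+ 3/4 ok · (3,6)+ 1/1 ok
Row 4: (4,1)# 0/1 unhappy · (4,2)+ 1/2 ok · (4,3)+ 1/2 ok · (4,5)+ 1/1 ok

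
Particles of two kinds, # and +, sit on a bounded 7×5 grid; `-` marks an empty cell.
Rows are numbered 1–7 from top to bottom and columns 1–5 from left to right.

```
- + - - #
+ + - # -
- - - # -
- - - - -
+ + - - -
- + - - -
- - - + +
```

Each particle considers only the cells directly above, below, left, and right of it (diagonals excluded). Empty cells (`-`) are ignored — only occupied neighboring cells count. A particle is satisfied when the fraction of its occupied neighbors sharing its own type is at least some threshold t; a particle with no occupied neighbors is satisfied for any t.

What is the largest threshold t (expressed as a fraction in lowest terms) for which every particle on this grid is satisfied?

(1,2)+ 1/1
(1,5)# — no occupied neighbors
(2,1)+ 1/1
(2,2)+ 2/2
(2,4)# 1/1
(3,4)# 1/1
(5,1)+ 1/1
(5,2)+ 2/2
(6,2)+ 1/1
(7,4)+ 1/1
(7,5)+ 1/1
The smallest same-type fraction is 1/1 at (1,2), which reduces to 1/1. Any threshold above that leaves this particle unsatisfied.

1/1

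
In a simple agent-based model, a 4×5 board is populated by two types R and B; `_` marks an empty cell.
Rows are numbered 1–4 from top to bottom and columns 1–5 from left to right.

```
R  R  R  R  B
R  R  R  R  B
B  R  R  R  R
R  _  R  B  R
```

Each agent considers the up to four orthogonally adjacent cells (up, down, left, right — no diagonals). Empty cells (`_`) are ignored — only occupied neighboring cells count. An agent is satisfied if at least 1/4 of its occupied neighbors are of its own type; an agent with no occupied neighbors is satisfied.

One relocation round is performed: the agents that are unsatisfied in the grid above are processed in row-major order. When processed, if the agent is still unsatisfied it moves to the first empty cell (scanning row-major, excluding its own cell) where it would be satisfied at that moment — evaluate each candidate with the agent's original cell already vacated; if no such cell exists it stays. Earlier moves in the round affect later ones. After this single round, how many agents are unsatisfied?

0

Initially unsatisfied (in order): (3,1), (4,1), (4,4).
  (3,1): no empty cell satisfies it; stays.
  (4,1) → (4,2).
  (4,4) → (4,1).
Resulting grid:
R R R R B
R R R R B
B R R R R
B R R _ R
All satisfied now.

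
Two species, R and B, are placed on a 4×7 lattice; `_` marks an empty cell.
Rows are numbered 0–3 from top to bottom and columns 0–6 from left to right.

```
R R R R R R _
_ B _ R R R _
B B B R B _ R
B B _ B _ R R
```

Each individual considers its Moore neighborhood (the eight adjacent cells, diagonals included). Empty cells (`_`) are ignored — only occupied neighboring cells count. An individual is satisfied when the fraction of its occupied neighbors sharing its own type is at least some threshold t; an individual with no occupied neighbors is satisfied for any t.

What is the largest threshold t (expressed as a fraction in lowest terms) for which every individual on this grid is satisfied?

Row 0: (0,0)R 1/2 · (0,1)R 2/3 · (0,2)R 3/4 · (0,3)R 4/4 · (0,4)R 5/5 · (0,5)R 3/3
Row 1: (1,1)B 3/6 · (1,3)R 5/7 · (1,4)R 6/7 · (1,5)R 4/5
Row 2: (2,0)B 4/4 · (2,1)B 5/5 · (2,2)B 4/6 · (2,3)R 2/5 · (2,4)B 1/6 · (2,6)R 3/3
Row 3: (3,0)B 3/3 · (3,1)B 4/4 · (3,3)B 2/3 · (3,5)R 2/3 · (3,6)R 2/2
The smallest same-type fraction is 1/6 at (2,4), which reduces to 1/6. Any threshold above that leaves this individual unsatisfied.

1/6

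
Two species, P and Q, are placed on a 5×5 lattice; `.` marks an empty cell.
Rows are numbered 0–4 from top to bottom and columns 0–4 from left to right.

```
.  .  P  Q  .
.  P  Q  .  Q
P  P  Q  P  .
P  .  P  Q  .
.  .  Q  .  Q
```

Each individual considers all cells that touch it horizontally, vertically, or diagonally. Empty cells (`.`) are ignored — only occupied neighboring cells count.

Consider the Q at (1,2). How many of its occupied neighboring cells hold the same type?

2

Occupied neighbors of (1,2): (0,2)=P, (0,3)=Q, (1,1)=P, (2,1)=P, (2,2)=Q, (2,3)=P.
Same type (Q): 2 of 6.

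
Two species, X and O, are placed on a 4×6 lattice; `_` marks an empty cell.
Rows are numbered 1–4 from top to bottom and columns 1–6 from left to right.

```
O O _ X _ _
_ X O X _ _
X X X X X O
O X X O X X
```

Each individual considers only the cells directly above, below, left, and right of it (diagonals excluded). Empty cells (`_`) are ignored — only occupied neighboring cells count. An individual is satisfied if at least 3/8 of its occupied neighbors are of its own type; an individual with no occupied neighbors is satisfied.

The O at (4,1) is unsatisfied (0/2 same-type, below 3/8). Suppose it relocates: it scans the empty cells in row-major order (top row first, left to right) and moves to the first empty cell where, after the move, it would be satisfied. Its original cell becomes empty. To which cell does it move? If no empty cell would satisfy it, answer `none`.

Vacating (4,1). Empty cells in order:
  (1,3): 2/3 same-type → satisfied — stop here.

(1,3)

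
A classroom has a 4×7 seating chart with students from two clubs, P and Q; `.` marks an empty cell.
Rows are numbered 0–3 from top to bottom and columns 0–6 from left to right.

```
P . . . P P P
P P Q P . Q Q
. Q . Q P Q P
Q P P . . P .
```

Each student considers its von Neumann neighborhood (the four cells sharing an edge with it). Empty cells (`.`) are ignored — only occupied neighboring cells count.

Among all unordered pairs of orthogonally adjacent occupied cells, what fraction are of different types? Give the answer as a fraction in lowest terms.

13/20

Scan each occupied cell's neighbors to the right and below so each pair is counted once.
From row 0: 2 unlike of 5 pairs (running 2/5).
From row 1: 5 unlike of 8 pairs (running 7/13).
From row 2: 5 unlike of 5 pairs (running 12/18).
From row 3: 1 unlike of 2 pairs (running 13/20).
Total adjacent occupied pairs: 20; unlike-type pairs: 13.
13/20 is already in lowest terms.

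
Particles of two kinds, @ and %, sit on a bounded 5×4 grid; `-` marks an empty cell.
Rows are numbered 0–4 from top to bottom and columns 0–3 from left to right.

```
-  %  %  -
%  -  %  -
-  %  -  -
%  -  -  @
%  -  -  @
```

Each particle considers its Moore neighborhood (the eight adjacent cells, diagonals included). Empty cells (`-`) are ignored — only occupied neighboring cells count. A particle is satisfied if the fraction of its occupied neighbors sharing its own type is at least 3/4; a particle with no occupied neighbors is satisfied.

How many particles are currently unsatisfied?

Row 0: (0,1)% 3/3 ok · (0,2)% 2/2 ok
Row 1: (1,0)% 2/2 ok · (1,2)% 3/3 ok
Row 2: (2,1)% 3/3 ok
Row 3: (3,0)% 2/2 ok · (3,3)@ 1/1 ok
Row 4: (4,0)% 1/1 ok · (4,3)@ 1/1 ok
Every one meets the threshold.

0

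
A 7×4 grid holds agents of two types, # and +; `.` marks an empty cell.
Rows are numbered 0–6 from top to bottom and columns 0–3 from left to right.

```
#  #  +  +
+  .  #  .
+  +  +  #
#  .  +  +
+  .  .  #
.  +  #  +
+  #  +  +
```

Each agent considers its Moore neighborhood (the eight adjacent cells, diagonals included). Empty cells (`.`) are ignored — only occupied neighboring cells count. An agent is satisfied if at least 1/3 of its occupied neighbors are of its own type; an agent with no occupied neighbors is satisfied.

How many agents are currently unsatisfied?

(0,0)# 1/2 satisfied
(0,1)# 2/4 satisfied
(0,2)+ 1/3 satisfied
(0,3)+ 1/2 satisfied
(1,0)+ 2/4 satisfied
(1,2)# 2/6 satisfied
(2,0)+ 2/3 satisfied
(2,1)+ 4/6 satisfied
(2,2)+ 3/5 satisfied
(2,3)# 1/4 not
(3,0)# 0/3 not
(3,2)+ 3/5 satisfied
(3,3)+ 2/4 satisfied
(4,0)+ 1/2 satisfied
(4,3)# 1/4 not
(5,1)+ 3/5 satisfied
(5,2)# 2/6 satisfied
(5,3)+ 2/4 satisfied
(6,0)+ 1/2 satisfied
(6,1)# 1/4 not
(6,2)+ 3/5 satisfied
(6,3)+ 2/3 satisfied
Unsatisfied: (2,3), (3,0), (4,3), (6,1) — 4 in total.

4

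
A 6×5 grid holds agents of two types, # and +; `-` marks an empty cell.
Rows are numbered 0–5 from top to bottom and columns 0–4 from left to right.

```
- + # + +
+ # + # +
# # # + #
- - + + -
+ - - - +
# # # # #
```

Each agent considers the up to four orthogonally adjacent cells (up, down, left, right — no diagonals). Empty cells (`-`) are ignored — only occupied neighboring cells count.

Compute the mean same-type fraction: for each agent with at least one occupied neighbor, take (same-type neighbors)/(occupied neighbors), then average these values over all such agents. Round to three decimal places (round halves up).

0.409

(0,1)+ 0/2
(0,2)# 0/3
(0,3)+ 1/3
(0,4)+ 2/2
(1,0)+ 0/2
(1,1)# 1/4
(1,2)+ 0/4
(1,3)# 0/4
(1,4)+ 1/3
(2,0)# 1/2
(2,1)# 3/3
(2,2)# 1/4
(2,3)+ 1/4
(2,4)# 0/2
(3,2)+ 1/2
(3,3)+ 2/2
(4,0)+ 0/1
(4,4)+ 0/1
(5,0)# 1/2
(5,1)# 2/2
(5,2)# 2/2
(5,3)# 2/2
(5,4)# 1/2
Sum over 23 agents: 0/2 + 0/3 + 1/3 + 2/2 + 0/2 + 1/4 + 0/4 + 0/4 + 1/3 + 1/2 + 3/3 + 1/4 + 1/4 + 0/2 + 1/2 + 2/2 + 0/1 + 0/1 + 1/2 + 2/2 + 2/2 + 2/2 + 1/2 = 113/12; mean = 113/12 ÷ 23 = 113/276 = 0.409420… → 0.409.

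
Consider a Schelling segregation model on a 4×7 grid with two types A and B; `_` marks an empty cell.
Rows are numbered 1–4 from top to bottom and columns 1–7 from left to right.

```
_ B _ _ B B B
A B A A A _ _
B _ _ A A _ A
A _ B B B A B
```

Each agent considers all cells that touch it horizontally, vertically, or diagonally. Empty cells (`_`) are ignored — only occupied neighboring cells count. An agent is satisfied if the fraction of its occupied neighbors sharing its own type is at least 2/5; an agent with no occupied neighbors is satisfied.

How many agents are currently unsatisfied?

7

(1,2)B 1/3 ✗
(1,5)B 1/3 ✗
(1,6)B 2/3 ✓
(1,7)B 1/1 ✓
(2,1)A 0/3 ✗
(2,2)B 2/4 ✓
(2,3)A 2/4 ✓
(2,4)A 4/5 ✓
(2,5)A 3/5 ✓
(3,1)B 1/3 ✗
(3,4)A 4/7 ✓
(3,5)A 4/6 ✓
(3,7)A 1/2 ✓
(4,1)A 0/1 ✗
(4,3)B 1/2 ✓
(4,4)B 2/4 ✓
(4,5)B 1/4 ✗
(4,6)A 2/4 ✓
(4,7)B 0/2 ✗
Unsatisfied: (1,2), (1,5), (2,1), (3,1), (4,1), (4,5), (4,7) — 7 in total.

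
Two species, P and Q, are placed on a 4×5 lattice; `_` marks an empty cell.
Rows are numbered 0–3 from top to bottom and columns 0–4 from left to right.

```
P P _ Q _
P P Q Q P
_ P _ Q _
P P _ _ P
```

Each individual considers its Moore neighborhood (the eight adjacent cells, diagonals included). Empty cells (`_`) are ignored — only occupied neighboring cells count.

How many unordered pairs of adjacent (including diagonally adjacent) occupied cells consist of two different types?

Scan each occupied cell's neighbors to the right and below (and the two forward diagonals) so each pair is counted once.
Row 0: P(0,0)–P(0,1)= P(0,0)–P(1,0)= P(0,0)–P(1,1)= P(0,1)–P(1,1)= P(0,1)–Q(1,2)≠ P(0,1)–P(1,0)= Q(0,3)–Q(1,3)= Q(0,3)–P(1,4)≠ Q(0,3)–Q(1,2)=  → 2/9 unlike.
Row 1: P(1,0)–P(1,1)= P(1,0)–P(2,1)= P(1,1)–Q(1,2)≠ P(1,1)–P(2,1)= Q(1,2)–Q(1,3)= Q(1,2)–Q(2,3)= Q(1,2)–P(2,1)≠ Q(1,3)–P(1,4)≠ Q(1,3)–Q(2,3)= P(1,4)–Q(2,3)≠  → 4/10 unlike.
Row 2: P(2,1)–P(3,1)= P(2,1)–P(3,0)= Q(2,3)–P(3,4)≠  → 1/3 unlike.
Row 3: P(3,0)–P(3,1)=  → 0/1 unlike.
Total adjacent occupied pairs: 23; unlike-type pairs: 7.

7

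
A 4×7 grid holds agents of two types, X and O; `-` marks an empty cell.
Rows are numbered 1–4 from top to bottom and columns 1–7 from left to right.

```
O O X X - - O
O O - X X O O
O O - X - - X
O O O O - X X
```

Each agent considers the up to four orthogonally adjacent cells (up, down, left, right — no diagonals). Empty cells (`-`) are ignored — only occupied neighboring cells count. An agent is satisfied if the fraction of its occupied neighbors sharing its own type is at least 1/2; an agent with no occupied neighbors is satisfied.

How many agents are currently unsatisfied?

0

(1,1)O 2/2 ✓
(1,2)O 2/3 ✓
(1,3)X 1/2 ✓
(1,4)X 2/2 ✓
(1,7)O 1/1 ✓
(2,1)O 3/3 ✓
(2,2)O 3/3 ✓
(2,4)X 3/3 ✓
(2,5)X 1/2 ✓
(2,6)O 1/2 ✓
(2,7)O 2/3 ✓
(3,1)O 3/3 ✓
(3,2)O 3/3 ✓
(3,4)X 1/2 ✓
(3,7)X 1/2 ✓
(4,1)O 2/2 ✓
(4,2)O 3/3 ✓
(4,3)O 2/2 ✓
(4,4)O 1/2 ✓
(4,6)X 1/1 ✓
(4,7)X 2/2 ✓
Every one meets the threshold.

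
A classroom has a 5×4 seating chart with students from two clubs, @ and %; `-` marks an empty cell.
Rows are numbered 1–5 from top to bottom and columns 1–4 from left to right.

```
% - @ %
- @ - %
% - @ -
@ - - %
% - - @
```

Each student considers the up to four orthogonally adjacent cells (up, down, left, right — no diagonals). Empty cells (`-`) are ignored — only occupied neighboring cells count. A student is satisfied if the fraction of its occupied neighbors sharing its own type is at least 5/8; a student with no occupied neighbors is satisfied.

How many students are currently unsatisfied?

(1,1)% 0/0 ok
(1,3)@ 0/1 unhappy
(1,4)% 1/2 unhappy
(2,2)@ 0/0 ok
(2,4)% 1/1 ok
(3,1)% 0/1 unhappy
(3,3)@ 0/0 ok
(4,1)@ 0/2 unhappy
(4,4)% 0/1 unhappy
(5,1)% 0/1 unhappy
(5,4)@ 0/1 unhappy
Unsatisfied: (1,3), (1,4), (3,1), (4,1), (4,4), (5,1), (5,4) — 7 in total.

7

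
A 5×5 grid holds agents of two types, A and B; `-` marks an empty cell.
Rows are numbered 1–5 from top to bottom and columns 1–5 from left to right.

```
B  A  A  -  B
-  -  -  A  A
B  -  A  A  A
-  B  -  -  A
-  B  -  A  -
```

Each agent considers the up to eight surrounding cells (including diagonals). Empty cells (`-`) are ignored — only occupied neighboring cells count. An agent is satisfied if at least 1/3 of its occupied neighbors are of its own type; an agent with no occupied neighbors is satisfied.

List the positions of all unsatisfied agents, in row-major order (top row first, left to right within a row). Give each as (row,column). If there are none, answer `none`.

(1,1), (1,5)

Row 1: (1,1)B 0/1 ✗ · (1,2)A 1/2 ✓ · (1,3)A 2/2 ✓ · (1,5)B 0/2 ✗
Row 2: (2,4)A 5/6 ✓ · (2,5)A 3/4 ✓
Row 3: (3,1)B 1/1 ✓ · (3,3)A 2/3 ✓ · (3,4)A 5/5 ✓ · (3,5)A 4/4 ✓
Row 4: (4,2)B 2/3 ✓ · (4,5)A 3/3 ✓
Row 5: (5,2)B 1/1 ✓ · (5,4)A 1/1 ✓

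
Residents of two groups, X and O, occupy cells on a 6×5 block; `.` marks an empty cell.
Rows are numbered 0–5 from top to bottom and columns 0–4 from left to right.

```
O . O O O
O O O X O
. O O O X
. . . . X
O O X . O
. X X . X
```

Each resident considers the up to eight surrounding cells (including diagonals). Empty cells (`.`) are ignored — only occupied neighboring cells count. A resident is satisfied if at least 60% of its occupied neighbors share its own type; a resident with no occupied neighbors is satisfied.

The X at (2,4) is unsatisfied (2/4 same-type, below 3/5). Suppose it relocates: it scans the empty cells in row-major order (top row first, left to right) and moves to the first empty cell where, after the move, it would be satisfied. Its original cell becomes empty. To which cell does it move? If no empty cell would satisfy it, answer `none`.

Vacating (2,4). Empty cells in order:
  (0,1): 0/5 same-type → still unsatisfied.
  (2,0): 0/3 same-type → still unsatisfied.
  (3,0): 0/3 same-type → still unsatisfied.
  (3,1): 1/5 same-type → still unsatisfied.
  (3,2): 1/5 same-type → still unsatisfied.
  (3,3): 2/5 same-type → still unsatisfied.
  (4,3): 4/5 same-type → satisfied — stop here.

(4,3)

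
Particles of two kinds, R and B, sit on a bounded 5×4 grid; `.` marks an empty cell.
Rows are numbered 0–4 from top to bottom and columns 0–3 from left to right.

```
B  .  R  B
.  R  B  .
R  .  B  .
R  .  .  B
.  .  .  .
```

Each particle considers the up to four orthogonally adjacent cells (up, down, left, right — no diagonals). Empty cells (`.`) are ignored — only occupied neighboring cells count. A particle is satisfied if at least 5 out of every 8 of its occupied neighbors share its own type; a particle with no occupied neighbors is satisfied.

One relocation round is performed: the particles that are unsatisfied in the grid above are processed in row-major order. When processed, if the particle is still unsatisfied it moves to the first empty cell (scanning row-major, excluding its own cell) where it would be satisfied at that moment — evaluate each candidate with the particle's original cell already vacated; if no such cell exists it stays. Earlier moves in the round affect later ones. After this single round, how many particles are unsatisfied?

2

Initially unsatisfied (in order): (0,2), (0,3), (1,1), (1,2).
  (0,2) → (1,0).
  (0,3): now satisfied by earlier moves; stays.
  (1,1) → (3,1).
  (1,2): now satisfied by earlier moves; stays.
Resulting grid:
B . . B
R . B .
R . B .
R R . B
. . . .
Unsatisfied now: (0,0), (1,0).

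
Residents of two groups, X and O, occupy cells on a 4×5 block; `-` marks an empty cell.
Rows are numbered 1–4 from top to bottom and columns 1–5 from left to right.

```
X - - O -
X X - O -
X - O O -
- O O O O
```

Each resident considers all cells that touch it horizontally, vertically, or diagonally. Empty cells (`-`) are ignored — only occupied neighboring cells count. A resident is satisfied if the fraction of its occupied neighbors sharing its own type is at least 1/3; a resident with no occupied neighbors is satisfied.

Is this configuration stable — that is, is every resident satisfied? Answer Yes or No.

Yes

Row 1: (1,1)X 2/2 satisfied · (1,4)O 1/1 satisfied
Row 2: (2,1)X 3/3 satisfied · (2,2)X 3/4 satisfied · (2,4)O 3/3 satisfied
Row 3: (3,1)X 2/3 satisfied · (3,3)O 5/6 satisfied · (3,4)O 5/5 satisfied
Row 4: (4,2)O 2/3 satisfied · (4,3)O 4/4 satisfied · (4,4)O 4/4 satisfied · (4,5)O 2/2 satisfied
All meet the threshold, so the configuration is stable.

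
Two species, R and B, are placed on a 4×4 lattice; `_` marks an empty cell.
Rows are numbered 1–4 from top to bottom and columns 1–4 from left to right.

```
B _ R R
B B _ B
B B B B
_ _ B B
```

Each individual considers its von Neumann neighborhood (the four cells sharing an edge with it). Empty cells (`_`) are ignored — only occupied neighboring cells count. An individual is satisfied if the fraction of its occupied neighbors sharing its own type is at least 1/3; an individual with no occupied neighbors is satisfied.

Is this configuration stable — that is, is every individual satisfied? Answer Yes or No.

Yes

(1,1)B 1/1 ✓
(1,3)R 1/1 ✓
(1,4)R 1/2 ✓
(2,1)B 3/3 ✓
(2,2)B 2/2 ✓
(2,4)B 1/2 ✓
(3,1)B 2/2 ✓
(3,2)B 3/3 ✓
(3,3)B 3/3 ✓
(3,4)B 3/3 ✓
(4,3)B 2/2 ✓
(4,4)B 2/2 ✓
All meet the threshold, so the configuration is stable.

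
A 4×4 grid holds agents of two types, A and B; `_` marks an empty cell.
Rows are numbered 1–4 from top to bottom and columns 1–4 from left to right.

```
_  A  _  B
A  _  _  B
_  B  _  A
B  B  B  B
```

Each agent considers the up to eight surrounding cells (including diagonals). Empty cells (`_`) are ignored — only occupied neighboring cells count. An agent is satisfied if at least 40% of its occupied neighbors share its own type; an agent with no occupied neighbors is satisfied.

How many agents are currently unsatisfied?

1

(1,2)A 1/1 ✓
(1,4)B 1/1 ✓
(2,1)A 1/2 ✓
(2,4)B 1/2 ✓
(3,2)B 3/4 ✓
(3,4)A 0/3 ✗
(4,1)B 2/2 ✓
(4,2)B 3/3 ✓
(4,3)B 3/4 ✓
(4,4)B 1/2 ✓
Unsatisfied: (3,4) — 1 in total.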